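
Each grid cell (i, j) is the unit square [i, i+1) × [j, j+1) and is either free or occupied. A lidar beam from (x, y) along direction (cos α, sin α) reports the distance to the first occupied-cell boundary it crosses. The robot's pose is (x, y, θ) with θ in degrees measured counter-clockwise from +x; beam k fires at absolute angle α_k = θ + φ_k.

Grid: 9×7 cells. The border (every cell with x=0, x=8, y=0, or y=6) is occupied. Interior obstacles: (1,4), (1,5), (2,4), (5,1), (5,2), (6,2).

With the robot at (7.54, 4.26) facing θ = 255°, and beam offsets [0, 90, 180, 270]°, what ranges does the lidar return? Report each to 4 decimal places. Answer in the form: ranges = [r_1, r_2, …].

beam 1: φ=0°, α=255°
  cosα=-0.2588 sinα=-0.9659 | (7,4) | tMaxX 2.0864 tMaxY 0.2692 | tΔX 3.8637 tΔY 1.0353
    t=0.2692 [y] (7,3)
    t=1.3044 [y] (7,2)
    t=2.0864 [x] (6,2) — stop
  → r_1 = 2.0864
beam 2: φ=90°, α=345°
  cosα=0.9659 sinα=-0.2588 | (7,4) | tMaxX 0.4762 tMaxY 1.0046 | tΔX 1.0353 tΔY 3.8637
    t=0.4762 [x] (8,4) — stop
  → r_2 = 0.4762
beam 3: φ=180°, α=75°
  cosα=0.2588 sinα=0.9659 | (7,4) | tMaxX 1.7773 tMaxY 0.7661 | tΔX 3.8637 tΔY 1.0353
    t=0.7661 [y] (7,5)
    t=1.7773 [x] (8,5) — stop
  → r_3 = 1.7773
beam 4: φ=270°, α=165°
  cosα=-0.9659 sinα=0.2588 | (7,4) | tMaxX 0.5590 tMaxY 2.8591 | tΔX 1.0353 tΔY 3.8637
    t=0.5590 [x] (6,4)
    t=1.5943 [x] (5,4)
    t=2.6296 [x] (4,4)
    t=2.8591 [y] (4,5)
    t=3.6649 [x] (3,5)
    t=4.7002 [x] (2,5)
    t=5.7354 [x] (1,5) — stop
  → r_4 = 5.7354

ranges = [2.0864, 0.4762, 1.7773, 5.7354]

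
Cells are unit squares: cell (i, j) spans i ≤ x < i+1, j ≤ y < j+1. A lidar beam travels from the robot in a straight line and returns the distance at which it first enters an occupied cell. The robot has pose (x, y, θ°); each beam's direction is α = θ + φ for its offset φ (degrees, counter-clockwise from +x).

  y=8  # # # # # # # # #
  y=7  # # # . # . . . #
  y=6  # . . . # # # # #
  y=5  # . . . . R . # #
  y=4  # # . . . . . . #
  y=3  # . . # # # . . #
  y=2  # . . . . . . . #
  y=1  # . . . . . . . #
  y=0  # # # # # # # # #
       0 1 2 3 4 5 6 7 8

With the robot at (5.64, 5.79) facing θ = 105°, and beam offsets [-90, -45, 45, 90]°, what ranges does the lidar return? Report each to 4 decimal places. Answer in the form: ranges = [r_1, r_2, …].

beam 1: φ=-90°, α=15°
  direction (0.9659, 0.2588); cell (5,5); t to first gridline: x 0.3727, y 0.8114 (then +1.0353 / +3.8637)
    (6,5) via x @ 0.3727
    (6,6) via y @ 0.8114  # hit
  → r_1 = 0.8114
beam 2: φ=-45°, α=60°
  direction (0.5000, 0.8660); cell (5,5); t to first gridline: x 0.7200, y 0.2425 (then +2.0000 / +1.1547)
    (5,6) via y @ 0.2425  # hit
  → r_2 = 0.2425
beam 3: φ=45°, α=150°
  direction (-0.8660, 0.5000); cell (5,5); t to first gridline: x 0.7390, y 0.4200 (then +1.1547 / +2.0000)
    (5,6) via y @ 0.4200  # hit
  → r_3 = 0.4200
beam 4: φ=90°, α=195°
  direction (-0.9659, -0.2588); cell (5,5); t to first gridline: x 0.6626, y 3.0523 (then +1.0353 / +3.8637)
    (4,5) via x @ 0.6626
    (3,5) via x @ 1.6979
    (2,5) via x @ 2.7331
    (2,4) via y @ 3.0523
    (1,4) via x @ 3.7684  # hit
  → r_4 = 3.7684

ranges = [0.8114, 0.2425, 0.4200, 3.7684]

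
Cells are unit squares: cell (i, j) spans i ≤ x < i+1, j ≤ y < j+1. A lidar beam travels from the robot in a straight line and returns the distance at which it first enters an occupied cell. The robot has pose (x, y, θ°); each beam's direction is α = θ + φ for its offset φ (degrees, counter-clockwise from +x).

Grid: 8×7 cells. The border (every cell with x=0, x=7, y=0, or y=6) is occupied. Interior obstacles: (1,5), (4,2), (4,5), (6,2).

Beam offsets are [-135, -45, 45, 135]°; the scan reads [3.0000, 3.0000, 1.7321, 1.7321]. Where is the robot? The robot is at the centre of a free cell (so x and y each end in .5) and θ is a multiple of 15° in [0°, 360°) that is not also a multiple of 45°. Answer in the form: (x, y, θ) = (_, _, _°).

The pose lattice has 26·16 = 416 candidates. Test each by forward raycasting.
  (5.5, 4.5, 150°): beam 1 = 1.5529 ≠ 3.0000 ✗
  (6.5, 3.5, 105°): beam 1 = 0.5774 ≠ 3.0000 ✗
  (5.5, 3.5, 210°): beam 1 = 2.5882 ≠ 3.0000 ✗
  (3.5, 4.5, 120°): beam 1 = 3.6235 ≠ 3.0000 ✗
  …
  (2.5, 2.5, 105°): r_1=3.0000, r_2=3.0000, r_3=1.7321, r_4=1.7321 — all match ✓
No second candidate reproduces the full scan.

(x, y, θ) = (2.5, 2.5, 105°)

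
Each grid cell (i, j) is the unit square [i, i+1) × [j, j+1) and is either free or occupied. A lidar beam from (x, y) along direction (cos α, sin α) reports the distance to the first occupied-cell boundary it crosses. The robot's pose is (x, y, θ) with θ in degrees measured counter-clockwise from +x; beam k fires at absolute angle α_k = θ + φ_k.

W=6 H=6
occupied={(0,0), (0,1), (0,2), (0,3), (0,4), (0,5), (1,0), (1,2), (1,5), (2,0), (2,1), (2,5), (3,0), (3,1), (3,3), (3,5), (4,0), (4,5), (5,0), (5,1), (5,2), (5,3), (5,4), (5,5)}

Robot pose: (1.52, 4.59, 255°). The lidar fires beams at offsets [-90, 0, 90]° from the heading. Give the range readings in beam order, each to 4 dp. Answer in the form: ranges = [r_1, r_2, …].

ranges = [0.5383, 1.6461, 2.2796]

beam 1: φ=-90°, α=165°
  dir = (cos 165°, sin 165°) = (-0.9659, 0.2588); from cell (1,4)
  next x-line at t=0.5383, next y-line at t=1.5841; Δt_x=1.0353, Δt_y=3.8637
    x: enter (0,4) at t=0.5383 ← occupied
  → r_1 = 0.5383
beam 2: φ=0°, α=255°
  dir = (cos 255°, sin 255°) = (-0.2588, -0.9659); from cell (1,4)
  next x-line at t=2.0091, next y-line at t=0.6108; Δt_x=3.8637, Δt_y=1.0353
    y: enter (1,3) at t=0.6108
    y: enter (1,2) at t=1.6461 ← occupied
  → r_2 = 1.6461
beam 3: φ=90°, α=345°
  dir = (cos 345°, sin 345°) = (0.9659, -0.2588); from cell (1,4)
  next x-line at t=0.4969, next y-line at t=2.2796; Δt_x=1.0353, Δt_y=3.8637
    x: enter (2,4) at t=0.4969
    x: enter (3,4) at t=1.5322
    y: enter (3,3) at t=2.2796 ← occupied
  → r_3 = 2.2796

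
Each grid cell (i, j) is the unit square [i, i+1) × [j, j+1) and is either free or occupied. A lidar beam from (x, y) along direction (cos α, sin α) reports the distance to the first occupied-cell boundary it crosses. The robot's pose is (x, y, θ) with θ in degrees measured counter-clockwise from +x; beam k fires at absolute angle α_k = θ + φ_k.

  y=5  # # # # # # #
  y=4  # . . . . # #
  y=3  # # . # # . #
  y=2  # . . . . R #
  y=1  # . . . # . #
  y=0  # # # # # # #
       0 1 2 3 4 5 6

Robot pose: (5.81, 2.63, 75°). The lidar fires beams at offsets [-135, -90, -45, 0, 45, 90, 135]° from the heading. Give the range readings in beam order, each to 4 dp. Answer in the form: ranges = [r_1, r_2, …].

ranges = [0.3800, 0.1967, 0.2194, 0.7341, 1.5819, 1.4296, 1.2600]

beam 1: φ=-135°, α=300°
  d=(0.5000,-0.8660)  start (5,2)  tX=0.3800 tY=0.7275  stride 1/|dx|=2.0000 1/|dy|=1.1547
    cross x-line → (6,2), t=0.3800 (wall)
  → r_1 = 0.3800
beam 2: φ=-90°, α=345°
  d=(0.9659,-0.2588)  start (5,2)  tX=0.1967 tY=2.4341  stride 1/|dx|=1.0353 1/|dy|=3.8637
    cross x-line → (6,2), t=0.1967 (wall)
  → r_2 = 0.1967
beam 3: φ=-45°, α=30°
  d=(0.8660,0.5000)  start (5,2)  tX=0.2194 tY=0.7400  stride 1/|dx|=1.1547 1/|dy|=2.0000
    cross x-line → (6,2), t=0.2194 (wall)
  → r_3 = 0.2194
beam 4: φ=0°, α=75°
  d=(0.2588,0.9659)  start (5,2)  tX=0.7341 tY=0.3831  stride 1/|dx|=3.8637 1/|dy|=1.0353
    cross y-line → (5,3), t=0.3831
    cross x-line → (6,3), t=0.7341 (wall)
  → r_4 = 0.7341
beam 5: φ=45°, α=120°
  d=(-0.5000,0.8660)  start (5,2)  tX=1.6200 tY=0.4272  stride 1/|dx|=2.0000 1/|dy|=1.1547
    cross y-line → (5,3), t=0.4272
    cross y-line → (5,4), t=1.5819 (wall)
  → r_5 = 1.5819
beam 6: φ=90°, α=165°
  d=(-0.9659,0.2588)  start (5,2)  tX=0.8386 tY=1.4296  stride 1/|dx|=1.0353 1/|dy|=3.8637
    cross x-line → (4,2), t=0.8386
    cross y-line → (4,3), t=1.4296 (wall)
  → r_6 = 1.4296
beam 7: φ=135°, α=210°
  d=(-0.8660,-0.5000)  start (5,2)  tX=0.9353 tY=1.2600  stride 1/|dx|=1.1547 1/|dy|=2.0000
    cross x-line → (4,2), t=0.9353
    cross y-line → (4,1), t=1.2600 (wall)
  → r_7 = 1.2600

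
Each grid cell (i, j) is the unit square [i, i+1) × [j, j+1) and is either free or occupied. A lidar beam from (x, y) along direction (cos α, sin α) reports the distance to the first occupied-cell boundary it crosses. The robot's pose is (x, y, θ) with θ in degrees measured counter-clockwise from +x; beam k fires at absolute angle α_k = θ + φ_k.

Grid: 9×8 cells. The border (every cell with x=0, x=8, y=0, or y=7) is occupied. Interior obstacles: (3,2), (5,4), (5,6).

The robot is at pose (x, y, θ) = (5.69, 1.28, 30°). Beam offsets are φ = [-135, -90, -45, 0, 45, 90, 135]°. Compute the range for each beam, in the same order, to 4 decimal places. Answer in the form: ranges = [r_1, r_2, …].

beam 1: φ=-135°, α=255°
  cosα=-0.2588 sinα=-0.9659 | (5,1) | tMaxX 2.6660 tMaxY 0.2899 | tΔX 3.8637 tΔY 1.0353
    t=0.2899 [y] (5,0) — stop
  → r_1 = 0.2899
beam 2: φ=-90°, α=300°
  cosα=0.5000 sinα=-0.8660 | (5,1) | tMaxX 0.6200 tMaxY 0.3233 | tΔX 2.0000 tΔY 1.1547
    t=0.3233 [y] (5,0) — stop
  → r_2 = 0.3233
beam 3: φ=-45°, α=345°
  cosα=0.9659 sinα=-0.2588 | (5,1) | tMaxX 0.3209 tMaxY 1.0818 | tΔX 1.0353 tΔY 3.8637
    t=0.3209 [x] (6,1)
    t=1.0818 [y] (6,0) — stop
  → r_3 = 1.0818
beam 4: φ=0°, α=30°
  cosα=0.8660 sinα=0.5000 | (5,1) | tMaxX 0.3580 tMaxY 1.4400 | tΔX 1.1547 tΔY 2.0000
    t=0.3580 [x] (6,1)
    t=1.4400 [y] (6,2)
    t=1.5127 [x] (7,2)
    t=2.6674 [x] (8,2) — stop
  → r_4 = 2.6674
beam 5: φ=45°, α=75°
  cosα=0.2588 sinα=0.9659 | (5,1) | tMaxX 1.1977 tMaxY 0.7454 | tΔX 3.8637 tΔY 1.0353
    t=0.7454 [y] (5,2)
    t=1.1977 [x] (6,2)
    t=1.7807 [y] (6,3)
    t=2.8160 [y] (6,4)
    t=3.8512 [y] (6,5)
    t=4.8865 [y] (6,6)
    t=5.0615 [x] (7,6)
    t=5.9218 [y] (7,7) — stop
  → r_5 = 5.9218
beam 6: φ=90°, α=120°
  cosα=-0.5000 sinα=0.8660 | (5,1) | tMaxX 1.3800 tMaxY 0.8314 | tΔX 2.0000 tΔY 1.1547
    t=0.8314 [y] (5,2)
    t=1.3800 [x] (4,2)
    t=1.9861 [y] (4,3)
    t=3.1408 [y] (4,4)
    t=3.3800 [x] (3,4)
    t=4.2955 [y] (3,5)
    t=5.3800 [x] (2,5)
    t=5.4502 [y] (2,6)
    t=6.6049 [y] (2,7) — stop
  → r_6 = 6.6049
beam 7: φ=135°, α=165°
  cosα=-0.9659 sinα=0.2588 | (5,1) | tMaxX 0.7143 tMaxY 2.7819 | tΔX 1.0353 tΔY 3.8637
    t=0.7143 [x] (4,1)
    t=1.7496 [x] (3,1)
    t=2.7819 [y] (3,2) — stop
  → r_7 = 2.7819

ranges = [0.2899, 0.3233, 1.0818, 2.6674, 5.9218, 6.6049, 2.7819]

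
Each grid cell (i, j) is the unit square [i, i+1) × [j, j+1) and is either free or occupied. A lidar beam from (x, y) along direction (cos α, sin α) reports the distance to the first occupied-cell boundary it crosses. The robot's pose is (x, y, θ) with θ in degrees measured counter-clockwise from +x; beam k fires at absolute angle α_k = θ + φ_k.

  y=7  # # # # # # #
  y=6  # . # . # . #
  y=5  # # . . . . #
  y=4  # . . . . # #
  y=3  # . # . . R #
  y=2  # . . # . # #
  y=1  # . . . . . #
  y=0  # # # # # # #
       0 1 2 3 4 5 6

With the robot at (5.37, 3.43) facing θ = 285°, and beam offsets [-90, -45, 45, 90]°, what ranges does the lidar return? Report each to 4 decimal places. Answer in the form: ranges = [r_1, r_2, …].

beam 1: φ=-90°, α=195°
  cosα=-0.9659 sinα=-0.2588 | (5,3) | tMaxX 0.3831 tMaxY 1.6614 | tΔX 1.0353 tΔY 3.8637
    t=0.3831 [x] (4,3)
    t=1.4183 [x] (3,3)
    t=1.6614 [y] (3,2) — stop
  → r_1 = 1.6614
beam 2: φ=-45°, α=240°
  cosα=-0.5000 sinα=-0.8660 | (5,3) | tMaxX 0.7400 tMaxY 0.4965 | tΔX 2.0000 tΔY 1.1547
    t=0.4965 [y] (5,2) — stop
  → r_2 = 0.4965
beam 3: φ=45°, α=330°
  cosα=0.8660 sinα=-0.5000 | (5,3) | tMaxX 0.7275 tMaxY 0.8600 | tΔX 1.1547 tΔY 2.0000
    t=0.7275 [x] (6,3) — stop
  → r_3 = 0.7275
beam 4: φ=90°, α=15°
  cosα=0.9659 sinα=0.2588 | (5,3) | tMaxX 0.6522 tMaxY 2.2023 | tΔX 1.0353 tΔY 3.8637
    t=0.6522 [x] (6,3) — stop
  → r_4 = 0.6522

ranges = [1.6614, 0.4965, 0.7275, 0.6522]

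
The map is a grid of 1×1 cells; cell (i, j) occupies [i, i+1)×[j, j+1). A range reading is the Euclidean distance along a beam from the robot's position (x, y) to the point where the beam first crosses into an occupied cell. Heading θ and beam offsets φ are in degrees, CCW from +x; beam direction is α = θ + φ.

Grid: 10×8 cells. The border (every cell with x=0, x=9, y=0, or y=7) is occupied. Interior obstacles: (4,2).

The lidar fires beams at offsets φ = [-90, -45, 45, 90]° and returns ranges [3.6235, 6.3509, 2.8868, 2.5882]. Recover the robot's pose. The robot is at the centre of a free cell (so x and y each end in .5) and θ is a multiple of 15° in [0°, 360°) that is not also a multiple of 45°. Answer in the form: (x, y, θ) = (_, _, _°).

(x, y, θ) = (6.5, 3.5, 195°)

Candidates: 47 free-cell centres × 16 headings = 752 poses. Raycast each; keep the one whose scan matches to 4 dp.
  (5.5, 1.5, 345°): beam 1 = 0.5176 ≠ 3.6235 ✗
  (7.5, 1.5, 15°): beam 1 = 0.5176 ≠ 3.6235 ✗
  (6.5, 1.5, 150°): beam 1 = 5.0000 ≠ 3.6235 ✗
  (8.5, 6.5, 75°): beam 1 = 0.5176 ≠ 3.6235 ✗
  (5.5, 3.5, 15°): beam 1 = 2.5882 ≠ 3.6235 ✗
  …
  (6.5, 3.5, 195°): r_1=3.6235, r_2=6.3509, r_3=2.8868, r_4=2.5882 — all match ✓
Only this pose fits every beam.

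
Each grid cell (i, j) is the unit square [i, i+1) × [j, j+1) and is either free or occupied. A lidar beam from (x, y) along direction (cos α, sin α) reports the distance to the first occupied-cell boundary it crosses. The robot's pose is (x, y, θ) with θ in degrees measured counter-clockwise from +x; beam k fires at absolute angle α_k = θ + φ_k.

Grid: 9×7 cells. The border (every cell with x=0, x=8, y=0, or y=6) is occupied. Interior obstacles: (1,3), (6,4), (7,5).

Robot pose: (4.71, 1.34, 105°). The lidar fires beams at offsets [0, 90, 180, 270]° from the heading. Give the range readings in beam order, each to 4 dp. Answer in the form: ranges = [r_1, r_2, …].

beam 1: φ=0°, α=105°
  direction (-0.2588, 0.9659); cell (4,1); t to first gridline: x 2.7432, y 0.6833 (then +3.8637 / +1.0353)
    (4,2) via y @ 0.6833
    (4,3) via y @ 1.7186
    (3,3) via x @ 2.7432
    (3,4) via y @ 2.7538
    (3,5) via y @ 3.7891
    (3,6) via y @ 4.8244  # hit
  → r_1 = 4.8244
beam 2: φ=90°, α=195°
  direction (-0.9659, -0.2588); cell (4,1); t to first gridline: x 0.7350, y 1.3137 (then +1.0353 / +3.8637)
    (3,1) via x @ 0.7350
    (3,0) via y @ 1.3137  # hit
  → r_2 = 1.3137
beam 3: φ=180°, α=285°
  direction (0.2588, -0.9659); cell (4,1); t to first gridline: x 1.1205, y 0.3520 (then +3.8637 / +1.0353)
    (4,0) via y @ 0.3520  # hit
  → r_3 = 0.3520
beam 4: φ=270°, α=15°
  direction (0.9659, 0.2588); cell (4,1); t to first gridline: x 0.3002, y 2.5500 (then +1.0353 / +3.8637)
    (5,1) via x @ 0.3002
    (6,1) via x @ 1.3355
    (7,1) via x @ 2.3708
    (7,2) via y @ 2.5500
    (8,2) via x @ 3.4061  # hit
  → r_4 = 3.4061

ranges = [4.8244, 1.3137, 0.3520, 3.4061]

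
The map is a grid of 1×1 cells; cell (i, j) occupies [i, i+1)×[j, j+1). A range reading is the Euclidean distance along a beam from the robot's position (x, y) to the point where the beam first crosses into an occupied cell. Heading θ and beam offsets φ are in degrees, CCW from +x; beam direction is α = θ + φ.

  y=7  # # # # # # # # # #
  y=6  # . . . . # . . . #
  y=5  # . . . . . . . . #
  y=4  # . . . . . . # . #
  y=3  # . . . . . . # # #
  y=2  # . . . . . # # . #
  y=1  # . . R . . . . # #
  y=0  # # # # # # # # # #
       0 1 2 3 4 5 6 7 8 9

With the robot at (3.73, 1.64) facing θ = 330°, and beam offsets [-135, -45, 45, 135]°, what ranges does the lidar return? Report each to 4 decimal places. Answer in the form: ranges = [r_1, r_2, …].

ranges = [2.4728, 0.6626, 2.3501, 5.5491]

beam 1: φ=-135°, α=195°
  d=(-0.9659,-0.2588)  start (3,1)  tX=0.7558 tY=2.4728  stride 1/|dx|=1.0353 1/|dy|=3.8637
    cross x-line → (2,1), t=0.7558
    cross x-line → (1,1), t=1.7910
    cross y-line → (1,0), t=2.4728 (wall)
  → r_1 = 2.4728
beam 2: φ=-45°, α=285°
  d=(0.2588,-0.9659)  start (3,1)  tX=1.0432 tY=0.6626  stride 1/|dx|=3.8637 1/|dy|=1.0353
    cross y-line → (3,0), t=0.6626 (wall)
  → r_2 = 0.6626
beam 3: φ=45°, α=15°
  d=(0.9659,0.2588)  start (3,1)  tX=0.2795 tY=1.3909  stride 1/|dx|=1.0353 1/|dy|=3.8637
    cross x-line → (4,1), t=0.2795
    cross x-line → (5,1), t=1.3148
    cross y-line → (5,2), t=1.3909
    cross x-line → (6,2), t=2.3501 (wall)
  → r_3 = 2.3501
beam 4: φ=135°, α=105°
  d=(-0.2588,0.9659)  start (3,1)  tX=2.8205 tY=0.3727  stride 1/|dx|=3.8637 1/|dy|=1.0353
    cross y-line → (3,2), t=0.3727
    cross y-line → (3,3), t=1.4080
    cross y-line → (3,4), t=2.4433
    cross x-line → (2,4), t=2.8205
    cross y-line → (2,5), t=3.4785
    cross y-line → (2,6), t=4.5138
    cross y-line → (2,7), t=5.5491 (wall)
  → r_4 = 5.5491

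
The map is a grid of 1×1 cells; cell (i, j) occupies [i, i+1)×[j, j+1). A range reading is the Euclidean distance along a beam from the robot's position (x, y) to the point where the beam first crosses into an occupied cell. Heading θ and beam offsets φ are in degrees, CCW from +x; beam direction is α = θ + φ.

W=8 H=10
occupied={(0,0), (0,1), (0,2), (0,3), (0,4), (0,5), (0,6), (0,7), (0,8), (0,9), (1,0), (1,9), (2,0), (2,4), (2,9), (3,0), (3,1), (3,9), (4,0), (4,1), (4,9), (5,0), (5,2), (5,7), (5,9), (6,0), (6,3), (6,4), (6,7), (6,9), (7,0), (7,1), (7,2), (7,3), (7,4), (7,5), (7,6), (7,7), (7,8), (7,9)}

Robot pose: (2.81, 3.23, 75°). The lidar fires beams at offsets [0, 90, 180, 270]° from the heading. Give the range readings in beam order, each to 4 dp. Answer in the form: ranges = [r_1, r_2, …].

ranges = [5.9735, 1.8738, 2.3087, 2.2673]

beam 1: φ=0°, α=75°
  dir = (cos 75°, sin 75°) = (0.2588, 0.9659); from cell (2,3)
  next x-line at t=0.7341, next y-line at t=0.7972; Δt_x=3.8637, Δt_y=1.0353
    x: enter (3,3) at t=0.7341
    y: enter (3,4) at t=0.7972
    y: enter (3,5) at t=1.8324
    y: enter (3,6) at t=2.8677
    y: enter (3,7) at t=3.9030
    x: enter (4,7) at t=4.5978
    y: enter (4,8) at t=4.9383
    y: enter (4,9) at t=5.9735 ← occupied
  → r_1 = 5.9735
beam 2: φ=90°, α=165°
  dir = (cos 165°, sin 165°) = (-0.9659, 0.2588); from cell (2,3)
  next x-line at t=0.8386, next y-line at t=2.9751; Δt_x=1.0353, Δt_y=3.8637
    x: enter (1,3) at t=0.8386
    x: enter (0,3) at t=1.8738 ← occupied
  → r_2 = 1.8738
beam 3: φ=180°, α=255°
  dir = (cos 255°, sin 255°) = (-0.2588, -0.9659); from cell (2,3)
  next x-line at t=3.1296, next y-line at t=0.2381; Δt_x=3.8637, Δt_y=1.0353
    y: enter (2,2) at t=0.2381
    y: enter (2,1) at t=1.2734
    y: enter (2,0) at t=2.3087 ← occupied
  → r_3 = 2.3087
beam 4: φ=270°, α=345°
  dir = (cos 345°, sin 345°) = (0.9659, -0.2588); from cell (2,3)
  next x-line at t=0.1967, next y-line at t=0.8887; Δt_x=1.0353, Δt_y=3.8637
    x: enter (3,3) at t=0.1967
    y: enter (3,2) at t=0.8887
    x: enter (4,2) at t=1.2320
    x: enter (5,2) at t=2.2673 ← occupied
  → r_4 = 2.2673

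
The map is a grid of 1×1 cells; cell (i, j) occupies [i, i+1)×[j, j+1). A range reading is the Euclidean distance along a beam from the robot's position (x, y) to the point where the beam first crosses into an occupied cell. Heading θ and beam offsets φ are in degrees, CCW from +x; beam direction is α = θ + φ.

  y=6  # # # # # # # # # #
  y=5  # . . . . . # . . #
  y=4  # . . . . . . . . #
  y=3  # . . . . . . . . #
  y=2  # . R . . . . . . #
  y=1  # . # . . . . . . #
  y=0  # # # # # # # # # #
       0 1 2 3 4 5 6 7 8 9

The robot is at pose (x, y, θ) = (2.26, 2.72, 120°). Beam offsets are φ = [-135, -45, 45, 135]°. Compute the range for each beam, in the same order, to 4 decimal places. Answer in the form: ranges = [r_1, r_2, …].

beam 1: φ=-135°, α=345°
  dir = (cos 345°, sin 345°) = (0.9659, -0.2588); from cell (2,2)
  next x-line at t=0.7661, next y-line at t=2.7819; Δt_x=1.0353, Δt_y=3.8637
    x: enter (3,2) at t=0.7661
    x: enter (4,2) at t=1.8014
    y: enter (4,1) at t=2.7819
    x: enter (5,1) at t=2.8367
    x: enter (6,1) at t=3.8719
    x: enter (7,1) at t=4.9072
    x: enter (8,1) at t=5.9425
    y: enter (8,0) at t=6.6456 ← occupied
  → r_1 = 6.6456
beam 2: φ=-45°, α=75°
  dir = (cos 75°, sin 75°) = (0.2588, 0.9659); from cell (2,2)
  next x-line at t=2.8591, next y-line at t=0.2899; Δt_x=3.8637, Δt_y=1.0353
    y: enter (2,3) at t=0.2899
    y: enter (2,4) at t=1.3252
    y: enter (2,5) at t=2.3604
    x: enter (3,5) at t=2.8591
    y: enter (3,6) at t=3.3957 ← occupied
  → r_2 = 3.3957
beam 3: φ=45°, α=165°
  dir = (cos 165°, sin 165°) = (-0.9659, 0.2588); from cell (2,2)
  next x-line at t=0.2692, next y-line at t=1.0818; Δt_x=1.0353, Δt_y=3.8637
    x: enter (1,2) at t=0.2692
    y: enter (1,3) at t=1.0818
    x: enter (0,3) at t=1.3044 ← occupied
  → r_3 = 1.3044
beam 4: φ=135°, α=255°
  dir = (cos 255°, sin 255°) = (-0.2588, -0.9659); from cell (2,2)
  next x-line at t=1.0046, next y-line at t=0.7454; Δt_x=3.8637, Δt_y=1.0353
    y: enter (2,1) at t=0.7454 ← occupied
  → r_4 = 0.7454

ranges = [6.6456, 3.3957, 1.3044, 0.7454]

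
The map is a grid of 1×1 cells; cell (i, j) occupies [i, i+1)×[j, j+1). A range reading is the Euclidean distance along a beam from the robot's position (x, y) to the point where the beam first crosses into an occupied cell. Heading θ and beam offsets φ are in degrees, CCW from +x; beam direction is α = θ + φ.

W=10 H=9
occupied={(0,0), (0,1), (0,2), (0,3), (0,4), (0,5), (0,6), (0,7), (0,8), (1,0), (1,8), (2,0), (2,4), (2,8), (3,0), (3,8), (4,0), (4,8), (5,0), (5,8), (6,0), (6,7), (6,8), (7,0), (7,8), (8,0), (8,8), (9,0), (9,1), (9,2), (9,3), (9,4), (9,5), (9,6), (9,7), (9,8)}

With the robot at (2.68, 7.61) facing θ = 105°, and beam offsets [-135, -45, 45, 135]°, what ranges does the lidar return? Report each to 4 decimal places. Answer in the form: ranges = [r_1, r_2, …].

beam 1: φ=-135°, α=330°
  d=(0.8660,-0.5000)  start (2,7)  tX=0.3695 tY=1.2200  stride 1/|dx|=1.1547 1/|dy|=2.0000
    cross x-line → (3,7), t=0.3695
    cross y-line → (3,6), t=1.2200
    cross x-line → (4,6), t=1.5242
    cross x-line → (5,6), t=2.6789
    cross y-line → (5,5), t=3.2200
    cross x-line → (6,5), t=3.8336
    cross x-line → (7,5), t=4.9883
    cross y-line → (7,4), t=5.2200
    cross x-line → (8,4), t=6.1430
    cross y-line → (8,3), t=7.2200
    cross x-line → (9,3), t=7.2977 (wall)
  → r_1 = 7.2977
beam 2: φ=-45°, α=60°
  d=(0.5000,0.8660)  start (2,7)  tX=0.6400 tY=0.4503  stride 1/|dx|=2.0000 1/|dy|=1.1547
    cross y-line → (2,8), t=0.4503 (wall)
  → r_2 = 0.4503
beam 3: φ=45°, α=150°
  d=(-0.8660,0.5000)  start (2,7)  tX=0.7852 tY=0.7800  stride 1/|dx|=1.1547 1/|dy|=2.0000
    cross y-line → (2,8), t=0.7800 (wall)
  → r_3 = 0.7800
beam 4: φ=135°, α=240°
  d=(-0.5000,-0.8660)  start (2,7)  tX=1.3600 tY=0.7044  stride 1/|dx|=2.0000 1/|dy|=1.1547
    cross y-line → (2,6), t=0.7044
    cross x-line → (1,6), t=1.3600
    cross y-line → (1,5), t=1.8591
    cross y-line → (1,4), t=3.0138
    cross x-line → (0,4), t=3.3600 (wall)
  → r_4 = 3.3600

ranges = [7.2977, 0.4503, 0.7800, 3.3600]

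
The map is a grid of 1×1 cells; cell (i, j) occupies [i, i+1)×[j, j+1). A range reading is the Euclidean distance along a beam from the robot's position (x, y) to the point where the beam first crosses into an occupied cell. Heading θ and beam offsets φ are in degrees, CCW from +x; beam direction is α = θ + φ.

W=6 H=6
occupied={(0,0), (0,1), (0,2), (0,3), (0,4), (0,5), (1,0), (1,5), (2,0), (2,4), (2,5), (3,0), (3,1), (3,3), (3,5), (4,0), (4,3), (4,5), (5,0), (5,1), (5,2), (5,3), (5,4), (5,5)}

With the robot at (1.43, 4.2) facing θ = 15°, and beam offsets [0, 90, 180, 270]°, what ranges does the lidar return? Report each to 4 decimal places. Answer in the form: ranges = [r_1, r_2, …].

beam 1: φ=0°, α=15°
  direction (0.9659, 0.2588); cell (1,4); t to first gridline: x 0.5901, y 3.0910 (then +1.0353 / +3.8637)
    (2,4) via x @ 0.5901  # hit
  → r_1 = 0.5901
beam 2: φ=90°, α=105°
  direction (-0.2588, 0.9659); cell (1,4); t to first gridline: x 1.6614, y 0.8282 (then +3.8637 / +1.0353)
    (1,5) via y @ 0.8282  # hit
  → r_2 = 0.8282
beam 3: φ=180°, α=195°
  direction (-0.9659, -0.2588); cell (1,4); t to first gridline: x 0.4452, y 0.7727 (then +1.0353 / +3.8637)
    (0,4) via x @ 0.4452  # hit
  → r_3 = 0.4452
beam 4: φ=270°, α=285°
  direction (0.2588, -0.9659); cell (1,4); t to first gridline: x 2.2023, y 0.2071 (then +3.8637 / +1.0353)
    (1,3) via y @ 0.2071
    (1,2) via y @ 1.2423
    (2,2) via x @ 2.2023
    (2,1) via y @ 2.2776
    (2,0) via y @ 3.3129  # hit
  → r_4 = 3.3129

ranges = [0.5901, 0.8282, 0.4452, 3.3129]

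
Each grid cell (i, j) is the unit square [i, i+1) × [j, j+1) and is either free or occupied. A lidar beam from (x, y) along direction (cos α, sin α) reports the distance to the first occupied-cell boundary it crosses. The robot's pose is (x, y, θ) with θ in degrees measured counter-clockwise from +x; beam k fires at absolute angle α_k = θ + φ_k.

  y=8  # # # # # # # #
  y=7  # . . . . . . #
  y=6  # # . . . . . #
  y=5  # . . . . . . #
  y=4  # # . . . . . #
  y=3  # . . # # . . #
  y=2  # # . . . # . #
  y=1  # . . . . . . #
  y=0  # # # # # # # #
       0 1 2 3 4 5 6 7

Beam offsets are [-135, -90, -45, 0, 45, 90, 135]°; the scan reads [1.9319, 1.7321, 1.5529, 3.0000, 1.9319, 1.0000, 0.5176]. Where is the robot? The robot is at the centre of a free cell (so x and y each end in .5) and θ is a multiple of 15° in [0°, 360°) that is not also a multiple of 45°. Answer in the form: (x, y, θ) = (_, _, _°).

(x, y, θ) = (3.5, 1.5, 120°)

Candidates: 36 free-cell centres × 16 headings = 576 poses. Raycast each; keep the one whose scan matches to 4 dp.
  (3.5, 4.5, 330°): beam 1 = 1.5529 ≠ 1.9319 ✗
  (6.5, 5.5, 255°): beam 1 = 2.8868 ≠ 1.9319 ✗
  (2.5, 5.5, 105°): beam 1 = 5.1962 ≠ 1.9319 ✗
  (4.5, 4.5, 285°): beam 1 = 3.0000 ≠ 1.9319 ✗
  …
  (3.5, 1.5, 120°): r_1=1.9319, r_2=1.7321, r_3=1.5529, r_4=3.0000, r_5=1.9319, r_6=1.0000, r_7=0.5176 — all match ✓
No second candidate reproduces the full scan.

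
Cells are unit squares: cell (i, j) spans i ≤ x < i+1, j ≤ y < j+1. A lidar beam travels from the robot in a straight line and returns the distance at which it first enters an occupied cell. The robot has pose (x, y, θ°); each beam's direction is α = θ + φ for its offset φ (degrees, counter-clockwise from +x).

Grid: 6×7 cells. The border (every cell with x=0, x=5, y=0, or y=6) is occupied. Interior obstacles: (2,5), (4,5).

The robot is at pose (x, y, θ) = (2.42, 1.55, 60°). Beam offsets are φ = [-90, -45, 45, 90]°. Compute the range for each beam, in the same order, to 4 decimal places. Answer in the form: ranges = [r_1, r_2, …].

ranges = [1.1000, 2.6710, 4.6070, 1.6397]

beam 1: φ=-90°, α=330°
  direction (0.8660, -0.5000); cell (2,1); t to first gridline: x 0.6697, y 1.1000 (then +1.1547 / +2.0000)
    (3,1) via x @ 0.6697
    (3,0) via y @ 1.1000  # hit
  → r_1 = 1.1000
beam 2: φ=-45°, α=15°
  direction (0.9659, 0.2588); cell (2,1); t to first gridline: x 0.6005, y 1.7387 (then +1.0353 / +3.8637)
    (3,1) via x @ 0.6005
    (4,1) via x @ 1.6357
    (4,2) via y @ 1.7387
    (5,2) via x @ 2.6710  # hit
  → r_2 = 2.6710
beam 3: φ=45°, α=105°
  direction (-0.2588, 0.9659); cell (2,1); t to first gridline: x 1.6228, y 0.4659 (then +3.8637 / +1.0353)
    (2,2) via y @ 0.4659
    (2,3) via y @ 1.5012
    (1,3) via x @ 1.6228
    (1,4) via y @ 2.5364
    (1,5) via y @ 3.5717
    (1,6) via y @ 4.6070  # hit
  → r_3 = 4.6070
beam 4: φ=90°, α=150°
  direction (-0.8660, 0.5000); cell (2,1); t to first gridline: x 0.4850, y 0.9000 (then +1.1547 / +2.0000)
    (1,1) via x @ 0.4850
    (1,2) via y @ 0.9000
    (0,2) via x @ 1.6397  # hit
  → r_4 = 1.6397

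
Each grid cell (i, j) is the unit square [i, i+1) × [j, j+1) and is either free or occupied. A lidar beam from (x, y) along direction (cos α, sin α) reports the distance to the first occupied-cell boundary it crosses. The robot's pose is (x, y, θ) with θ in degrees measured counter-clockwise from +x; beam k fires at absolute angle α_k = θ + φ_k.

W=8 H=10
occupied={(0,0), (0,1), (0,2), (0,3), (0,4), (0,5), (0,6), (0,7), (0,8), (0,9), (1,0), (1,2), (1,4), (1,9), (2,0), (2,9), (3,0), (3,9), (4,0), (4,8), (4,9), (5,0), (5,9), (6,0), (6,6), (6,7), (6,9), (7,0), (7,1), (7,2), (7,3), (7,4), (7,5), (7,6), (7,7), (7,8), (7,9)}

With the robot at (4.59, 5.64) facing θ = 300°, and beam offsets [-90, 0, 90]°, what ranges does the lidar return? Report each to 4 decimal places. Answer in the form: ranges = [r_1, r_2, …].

beam 1: φ=-90°, α=210°
  cosα=-0.8660 sinα=-0.5000 | (4,5) | tMaxX 0.6813 tMaxY 1.2800 | tΔX 1.1547 tΔY 2.0000
    t=0.6813 [x] (3,5)
    t=1.2800 [y] (3,4)
    t=1.8360 [x] (2,4)
    t=2.9907 [x] (1,4) — stop
  → r_1 = 2.9907
beam 2: φ=0°, α=300°
  cosα=0.5000 sinα=-0.8660 | (4,5) | tMaxX 0.8200 tMaxY 0.7390 | tΔX 2.0000 tΔY 1.1547
    t=0.7390 [y] (4,4)
    t=0.8200 [x] (5,4)
    t=1.8937 [y] (5,3)
    t=2.8200 [x] (6,3)
    t=3.0484 [y] (6,2)
    t=4.2031 [y] (6,1)
    t=4.8200 [x] (7,1) — stop
  → r_2 = 4.8200
beam 3: φ=90°, α=30°
  cosα=0.8660 sinα=0.5000 | (4,5) | tMaxX 0.4734 tMaxY 0.7200 | tΔX 1.1547 tΔY 2.0000
    t=0.4734 [x] (5,5)
    t=0.7200 [y] (5,6)
    t=1.6281 [x] (6,6) — stop
  → r_3 = 1.6281

ranges = [2.9907, 4.8200, 1.6281]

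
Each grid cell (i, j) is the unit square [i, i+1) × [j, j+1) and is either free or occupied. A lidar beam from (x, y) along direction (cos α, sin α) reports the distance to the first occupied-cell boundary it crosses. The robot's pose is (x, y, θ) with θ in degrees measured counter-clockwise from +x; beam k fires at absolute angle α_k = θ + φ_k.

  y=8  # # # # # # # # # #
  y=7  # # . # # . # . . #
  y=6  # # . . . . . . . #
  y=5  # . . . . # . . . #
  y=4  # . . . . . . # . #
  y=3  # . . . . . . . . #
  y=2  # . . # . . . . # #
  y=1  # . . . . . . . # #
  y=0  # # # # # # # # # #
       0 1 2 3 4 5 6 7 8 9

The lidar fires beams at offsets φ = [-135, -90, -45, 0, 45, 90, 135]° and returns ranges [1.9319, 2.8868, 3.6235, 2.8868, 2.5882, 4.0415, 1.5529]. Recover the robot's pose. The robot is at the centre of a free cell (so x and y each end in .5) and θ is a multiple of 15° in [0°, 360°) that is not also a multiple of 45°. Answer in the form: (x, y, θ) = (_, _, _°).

(x, y, θ) = (3.5, 4.5, 150°)

The pose lattice has 46·16 = 736 candidates. Test each by forward raycasting.
  (4.5, 1.5, 30°): beam 1 = 0.5176 ≠ 1.9319 ✗
  (6.5, 2.5, 15°): beam 1 = 1.7321 ≠ 1.9319 ✗
  (2.5, 1.5, 150°): beam 1 = 5.6940 ≠ 1.9319 ✗
  …
  (3.5, 4.5, 150°): r_1=1.9319, r_2=2.8868, r_3=3.6235, r_4=2.8868, r_5=2.5882, r_6=4.0415, r_7=1.5529 — all match ✓
Unique over the lattice → pose = (3.5, 4.5, 150°).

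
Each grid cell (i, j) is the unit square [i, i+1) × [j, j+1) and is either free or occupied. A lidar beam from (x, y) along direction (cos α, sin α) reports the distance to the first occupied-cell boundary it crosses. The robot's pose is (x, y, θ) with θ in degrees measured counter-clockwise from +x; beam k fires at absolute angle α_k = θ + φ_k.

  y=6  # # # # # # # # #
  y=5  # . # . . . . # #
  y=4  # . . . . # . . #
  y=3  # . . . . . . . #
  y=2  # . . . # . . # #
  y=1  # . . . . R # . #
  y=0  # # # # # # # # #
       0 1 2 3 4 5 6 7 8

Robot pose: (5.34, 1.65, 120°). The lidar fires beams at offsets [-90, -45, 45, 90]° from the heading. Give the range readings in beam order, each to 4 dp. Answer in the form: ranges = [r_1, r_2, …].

ranges = [1.9168, 2.4329, 1.3523, 1.3000]

beam 1: φ=-90°, α=30°
  direction (0.8660, 0.5000); cell (5,1); t to first gridline: x 0.7621, y 0.7000 (then +1.1547 / +2.0000)
    (5,2) via y @ 0.7000
    (6,2) via x @ 0.7621
    (7,2) via x @ 1.9168  # hit
  → r_1 = 1.9168
beam 2: φ=-45°, α=75°
  direction (0.2588, 0.9659); cell (5,1); t to first gridline: x 2.5500, y 0.3623 (then +3.8637 / +1.0353)
    (5,2) via y @ 0.3623
    (5,3) via y @ 1.3976
    (5,4) via y @ 2.4329  # hit
  → r_2 = 2.4329
beam 3: φ=45°, α=165°
  direction (-0.9659, 0.2588); cell (5,1); t to first gridline: x 0.3520, y 1.3523 (then +1.0353 / +3.8637)
    (4,1) via x @ 0.3520
    (4,2) via y @ 1.3523  # hit
  → r_3 = 1.3523
beam 4: φ=90°, α=210°
  direction (-0.8660, -0.5000); cell (5,1); t to first gridline: x 0.3926, y 1.3000 (then +1.1547 / +2.0000)
    (4,1) via x @ 0.3926
    (4,0) via y @ 1.3000  # hit
  → r_4 = 1.3000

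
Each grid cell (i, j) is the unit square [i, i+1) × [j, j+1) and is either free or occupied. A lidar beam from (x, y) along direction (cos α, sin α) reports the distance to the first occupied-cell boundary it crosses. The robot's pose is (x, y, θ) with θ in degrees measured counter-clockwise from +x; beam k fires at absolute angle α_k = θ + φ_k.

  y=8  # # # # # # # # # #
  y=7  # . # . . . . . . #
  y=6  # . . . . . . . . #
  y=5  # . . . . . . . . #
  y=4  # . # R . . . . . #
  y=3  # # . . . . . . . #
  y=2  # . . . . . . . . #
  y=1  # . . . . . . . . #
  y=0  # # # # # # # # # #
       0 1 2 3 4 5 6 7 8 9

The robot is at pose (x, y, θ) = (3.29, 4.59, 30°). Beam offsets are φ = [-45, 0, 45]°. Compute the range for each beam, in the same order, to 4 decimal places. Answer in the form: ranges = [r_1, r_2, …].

beam 1: φ=-45°, α=345°
  direction (0.9659, -0.2588); cell (3,4); t to first gridline: x 0.7350, y 2.2796 (then +1.0353 / +3.8637)
    (4,4) via x @ 0.7350
    (5,4) via x @ 1.7703
    (5,3) via y @ 2.2796
    (6,3) via x @ 2.8056
    (7,3) via x @ 3.8409
    (8,3) via x @ 4.8762
    (9,3) via x @ 5.9114  # hit
  → r_1 = 5.9114
beam 2: φ=0°, α=30°
  direction (0.8660, 0.5000); cell (3,4); t to first gridline: x 0.8198, y 0.8200 (then +1.1547 / +2.0000)
    (4,4) via x @ 0.8198
    (4,5) via y @ 0.8200
    (5,5) via x @ 1.9745
    (5,6) via y @ 2.8200
    (6,6) via x @ 3.1292
    (7,6) via x @ 4.2839
    (7,7) via y @ 4.8200
    (8,7) via x @ 5.4386
    (9,7) via x @ 6.5933  # hit
  → r_2 = 6.5933
beam 3: φ=45°, α=75°
  direction (0.2588, 0.9659); cell (3,4); t to first gridline: x 2.7432, y 0.4245 (then +3.8637 / +1.0353)
    (3,5) via y @ 0.4245
    (3,6) via y @ 1.4597
    (3,7) via y @ 2.4950
    (4,7) via x @ 2.7432
    (4,8) via y @ 3.5303  # hit
  → r_3 = 3.5303

ranges = [5.9114, 6.5933, 3.5303]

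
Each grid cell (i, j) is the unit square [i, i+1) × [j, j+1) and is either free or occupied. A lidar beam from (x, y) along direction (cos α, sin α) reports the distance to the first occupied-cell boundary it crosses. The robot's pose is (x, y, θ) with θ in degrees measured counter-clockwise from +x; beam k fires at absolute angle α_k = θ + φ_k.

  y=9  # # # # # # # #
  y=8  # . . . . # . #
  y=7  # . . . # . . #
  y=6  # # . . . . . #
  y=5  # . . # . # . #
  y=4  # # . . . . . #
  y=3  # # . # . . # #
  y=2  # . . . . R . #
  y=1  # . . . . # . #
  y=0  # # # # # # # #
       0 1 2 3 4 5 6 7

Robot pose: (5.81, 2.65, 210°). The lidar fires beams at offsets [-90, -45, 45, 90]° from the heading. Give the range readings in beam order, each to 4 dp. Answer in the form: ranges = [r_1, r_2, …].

beam 1: φ=-90°, α=120°
  dir = (cos 120°, sin 120°) = (-0.5000, 0.8660); from cell (5,2)
  next x-line at t=1.6200, next y-line at t=0.4041; Δt_x=2.0000, Δt_y=1.1547
    y: enter (5,3) at t=0.4041
    y: enter (5,4) at t=1.5588
    x: enter (4,4) at t=1.6200
    y: enter (4,5) at t=2.7135
    x: enter (3,5) at t=3.6200 ← occupied
  → r_1 = 3.6200
beam 2: φ=-45°, α=165°
  dir = (cos 165°, sin 165°) = (-0.9659, 0.2588); from cell (5,2)
  next x-line at t=0.8386, next y-line at t=1.3523; Δt_x=1.0353, Δt_y=3.8637
    x: enter (4,2) at t=0.8386
    y: enter (4,3) at t=1.3523
    x: enter (3,3) at t=1.8738 ← occupied
  → r_2 = 1.8738
beam 3: φ=45°, α=255°
  dir = (cos 255°, sin 255°) = (-0.2588, -0.9659); from cell (5,2)
  next x-line at t=3.1296, next y-line at t=0.6729; Δt_x=3.8637, Δt_y=1.0353
    y: enter (5,1) at t=0.6729 ← occupied
  → r_3 = 0.6729
beam 4: φ=90°, α=300°
  dir = (cos 300°, sin 300°) = (0.5000, -0.8660); from cell (5,2)
  next x-line at t=0.3800, next y-line at t=0.7506; Δt_x=2.0000, Δt_y=1.1547
    x: enter (6,2) at t=0.3800
    y: enter (6,1) at t=0.7506
    y: enter (6,0) at t=1.9053 ← occupied
  → r_4 = 1.9053

ranges = [3.6200, 1.8738, 0.6729, 1.9053]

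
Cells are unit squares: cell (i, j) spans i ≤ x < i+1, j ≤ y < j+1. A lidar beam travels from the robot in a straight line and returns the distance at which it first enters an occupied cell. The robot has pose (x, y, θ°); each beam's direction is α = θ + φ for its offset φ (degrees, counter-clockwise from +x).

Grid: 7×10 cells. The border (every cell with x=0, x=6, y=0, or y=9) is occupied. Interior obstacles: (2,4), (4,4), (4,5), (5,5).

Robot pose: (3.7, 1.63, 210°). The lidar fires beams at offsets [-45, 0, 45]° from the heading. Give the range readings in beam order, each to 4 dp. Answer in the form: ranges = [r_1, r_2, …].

ranges = [2.7952, 1.2600, 0.6522]

beam 1: φ=-45°, α=165°
  d=(-0.9659,0.2588)  start (3,1)  tX=0.7247 tY=1.4296  stride 1/|dx|=1.0353 1/|dy|=3.8637
    cross x-line → (2,1), t=0.7247
    cross y-line → (2,2), t=1.4296
    cross x-line → (1,2), t=1.7600
    cross x-line → (0,2), t=2.7952 (wall)
  → r_1 = 2.7952
beam 2: φ=0°, α=210°
  d=(-0.8660,-0.5000)  start (3,1)  tX=0.8083 tY=1.2600  stride 1/|dx|=1.1547 1/|dy|=2.0000
    cross x-line → (2,1), t=0.8083
    cross y-line → (2,0), t=1.2600 (wall)
  → r_2 = 1.2600
beam 3: φ=45°, α=255°
  d=(-0.2588,-0.9659)  start (3,1)  tX=2.7046 tY=0.6522  stride 1/|dx|=3.8637 1/|dy|=1.0353
    cross y-line → (3,0), t=0.6522 (wall)
  → r_3 = 0.6522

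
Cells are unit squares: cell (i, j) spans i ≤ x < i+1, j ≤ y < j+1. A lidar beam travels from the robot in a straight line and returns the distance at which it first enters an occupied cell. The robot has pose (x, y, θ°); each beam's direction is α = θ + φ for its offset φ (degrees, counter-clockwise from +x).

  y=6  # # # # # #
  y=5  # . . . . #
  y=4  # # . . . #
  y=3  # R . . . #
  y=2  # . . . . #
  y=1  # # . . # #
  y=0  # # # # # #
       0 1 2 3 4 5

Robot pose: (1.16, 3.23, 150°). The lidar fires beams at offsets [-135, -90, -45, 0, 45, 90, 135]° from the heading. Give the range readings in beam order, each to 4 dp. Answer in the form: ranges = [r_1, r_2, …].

beam 1: φ=-135°, α=15°
  d=(0.9659,0.2588)  start (1,3)  tX=0.8696 tY=2.9751  stride 1/|dx|=1.0353 1/|dy|=3.8637
    cross x-line → (2,3), t=0.8696
    cross x-line → (3,3), t=1.9049
    cross x-line → (4,3), t=2.9402
    cross y-line → (4,4), t=2.9751
    cross x-line → (5,4), t=3.9755 (wall)
  → r_1 = 3.9755
beam 2: φ=-90°, α=60°
  d=(0.5000,0.8660)  start (1,3)  tX=1.6800 tY=0.8891  stride 1/|dx|=2.0000 1/|dy|=1.1547
    cross y-line → (1,4), t=0.8891 (wall)
  → r_2 = 0.8891
beam 3: φ=-45°, α=105°
  d=(-0.2588,0.9659)  start (1,3)  tX=0.6182 tY=0.7972  stride 1/|dx|=3.8637 1/|dy|=1.0353
    cross x-line → (0,3), t=0.6182 (wall)
  → r_3 = 0.6182
beam 4: φ=0°, α=150°
  d=(-0.8660,0.5000)  start (1,3)  tX=0.1848 tY=1.5400  stride 1/|dx|=1.1547 1/|dy|=2.0000
    cross x-line → (0,3), t=0.1848 (wall)
  → r_4 = 0.1848
beam 5: φ=45°, α=195°
  d=(-0.9659,-0.2588)  start (1,3)  tX=0.1656 tY=0.8887  stride 1/|dx|=1.0353 1/|dy|=3.8637
    cross x-line → (0,3), t=0.1656 (wall)
  → r_5 = 0.1656
beam 6: φ=90°, α=240°
  d=(-0.5000,-0.8660)  start (1,3)  tX=0.3200 tY=0.2656  stride 1/|dx|=2.0000 1/|dy|=1.1547
    cross y-line → (1,2), t=0.2656
    cross x-line → (0,2), t=0.3200 (wall)
  → r_6 = 0.3200
beam 7: φ=135°, α=285°
  d=(0.2588,-0.9659)  start (1,3)  tX=3.2455 tY=0.2381  stride 1/|dx|=3.8637 1/|dy|=1.0353
    cross y-line → (1,2), t=0.2381
    cross y-line → (1,1), t=1.2734 (wall)
  → r_7 = 1.2734

ranges = [3.9755, 0.8891, 0.6182, 0.1848, 0.1656, 0.3200, 1.2734]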